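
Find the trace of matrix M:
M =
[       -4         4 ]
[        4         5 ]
tr(M) = -4 + 5 = 1

The trace of a square matrix is the sum of its diagonal entries.
Diagonal entries of M: M[0][0] = -4, M[1][1] = 5.
tr(M) = -4 + 5 = 1.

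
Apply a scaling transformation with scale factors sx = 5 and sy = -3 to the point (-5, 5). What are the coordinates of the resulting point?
(-25, -15)

Scaling matrix:
[[5, 0], [0, -3]]
Result: (-5 × 5, 5 × -3) = (-25, -15)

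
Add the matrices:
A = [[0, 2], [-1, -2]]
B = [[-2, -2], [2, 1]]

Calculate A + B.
[[-2, 0], [1, -1]]

Add corresponding elements:
(0)+(-2)=-2
(2)+(-2)=0
(-1)+(2)=1
(-2)+(1)=-1
A + B = [[-2, 0], [1, -1]]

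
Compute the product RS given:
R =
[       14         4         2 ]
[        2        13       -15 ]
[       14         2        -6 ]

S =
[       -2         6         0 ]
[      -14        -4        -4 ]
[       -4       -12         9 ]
RS =
[      -92        44         2 ]
[     -126       140      -187 ]
[      -32       148       -62 ]

Matrix multiplication: (RS)[i][j] = sum over k of R[i][k] * S[k][j].
  (RS)[0][0] = (14)*(-2) + (4)*(-14) + (2)*(-4) = -92
  (RS)[0][1] = (14)*(6) + (4)*(-4) + (2)*(-12) = 44
  (RS)[0][2] = (14)*(0) + (4)*(-4) + (2)*(9) = 2
  (RS)[1][0] = (2)*(-2) + (13)*(-14) + (-15)*(-4) = -126
  (RS)[1][1] = (2)*(6) + (13)*(-4) + (-15)*(-12) = 140
  (RS)[1][2] = (2)*(0) + (13)*(-4) + (-15)*(9) = -187
  (RS)[2][0] = (14)*(-2) + (2)*(-14) + (-6)*(-4) = -32
  (RS)[2][1] = (14)*(6) + (2)*(-4) + (-6)*(-12) = 148
  (RS)[2][2] = (14)*(0) + (2)*(-4) + (-6)*(9) = -62
RS =
[      -92        44         2 ]
[     -126       140      -187 ]
[      -32       148       -62 ]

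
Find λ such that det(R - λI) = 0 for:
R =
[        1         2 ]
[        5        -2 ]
λ = -4, 3

Solve det(R - λI) = 0. For a 2×2 matrix the characteristic equation is λ² - (trace)λ + det = 0.
trace(R) = a + d = 1 - 2 = -1.
det(R) = a*d - b*c = (1)*(-2) - (2)*(5) = -2 - 10 = -12.
Characteristic equation: λ² - (-1)λ + (-12) = 0.
Discriminant = (-1)² - 4*(-12) = 1 + 48 = 49.
λ = (-1 ± √49) / 2 = (-1 ± 7) / 2 = -4, 3.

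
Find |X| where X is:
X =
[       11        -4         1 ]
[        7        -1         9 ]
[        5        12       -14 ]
det(X) = -1517

Expand along row 0 (cofactor expansion): det(X) = a*(e*i - f*h) - b*(d*i - f*g) + c*(d*h - e*g), where the 3×3 is [[a, b, c], [d, e, f], [g, h, i]].
Minor M_00 = (-1)*(-14) - (9)*(12) = 14 - 108 = -94.
Minor M_01 = (7)*(-14) - (9)*(5) = -98 - 45 = -143.
Minor M_02 = (7)*(12) - (-1)*(5) = 84 + 5 = 89.
det(X) = (11)*(-94) - (-4)*(-143) + (1)*(89) = -1034 - 572 + 89 = -1517.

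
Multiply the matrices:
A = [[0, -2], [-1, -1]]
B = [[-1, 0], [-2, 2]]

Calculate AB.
[[4, -4], [3, -2]]

Each entry (i,j) of AB = sum over k of A[i][k]*B[k][j].
(AB)[0][0] = (0)*(-1) + (-2)*(-2) = 4
(AB)[0][1] = (0)*(0) + (-2)*(2) = -4
(AB)[1][0] = (-1)*(-1) + (-1)*(-2) = 3
(AB)[1][1] = (-1)*(0) + (-1)*(2) = -2
AB = [[4, -4], [3, -2]]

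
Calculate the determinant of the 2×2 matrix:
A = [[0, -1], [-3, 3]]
-3

For A = [[a, b], [c, d]], det(A) = a*d - b*c.
det(A) = (0)*(3) - (-1)*(-3) = 0 - 3 = -3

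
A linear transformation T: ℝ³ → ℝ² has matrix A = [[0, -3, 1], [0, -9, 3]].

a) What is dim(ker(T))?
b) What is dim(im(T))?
dim(ker) = 2, dim(im) = 1

Observe that row 2 = 3 × row 1 (so the rows are linearly dependent).
Thus rank(A) = 1 (only one linearly independent row).
dim(im(T)) = rank(A) = 1.
By the rank-nullity theorem applied to T: ℝ³ → ℝ², rank(A) + nullity(A) = 3 (the domain dimension), so dim(ker(T)) = 3 - 1 = 2.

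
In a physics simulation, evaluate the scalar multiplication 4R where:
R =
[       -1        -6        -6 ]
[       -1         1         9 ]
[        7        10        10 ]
4R =
[       -4       -24       -24 ]
[       -4         4        36 ]
[       28        40        40 ]

Scalar multiplication is elementwise: (4R)[i][j] = 4 * R[i][j].
  (4R)[0][0] = 4 * (-1) = -4
  (4R)[0][1] = 4 * (-6) = -24
  (4R)[0][2] = 4 * (-6) = -24
  (4R)[1][0] = 4 * (-1) = -4
  (4R)[1][1] = 4 * (1) = 4
  (4R)[1][2] = 4 * (9) = 36
  (4R)[2][0] = 4 * (7) = 28
  (4R)[2][1] = 4 * (10) = 40
  (4R)[2][2] = 4 * (10) = 40
4R =
[       -4       -24       -24 ]
[       -4         4        36 ]
[       28        40        40 ]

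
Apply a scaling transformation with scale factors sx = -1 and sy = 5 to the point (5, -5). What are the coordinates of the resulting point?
(-5, -25)

Scaling matrix:
[[-1, 0], [0, 5]]
Result: (5 × -1, -5 × 5) = (-5, -25)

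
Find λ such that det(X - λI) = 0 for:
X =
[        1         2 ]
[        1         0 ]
λ = -1, 2

Solve det(X - λI) = 0. For a 2×2 matrix the characteristic equation is λ² - (trace)λ + det = 0.
trace(X) = a + d = 1 + 0 = 1.
det(X) = a*d - b*c = (1)*(0) - (2)*(1) = 0 - 2 = -2.
Characteristic equation: λ² - (1)λ + (-2) = 0.
Discriminant = (1)² - 4*(-2) = 1 + 8 = 9.
λ = (1 ± √9) / 2 = (1 ± 3) / 2 = -1, 2.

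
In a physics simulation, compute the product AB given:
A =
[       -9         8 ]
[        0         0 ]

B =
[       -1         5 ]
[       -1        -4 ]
AB =
[        1       -77 ]
[        0         0 ]

Matrix multiplication: (AB)[i][j] = sum over k of A[i][k] * B[k][j].
  (AB)[0][0] = (-9)*(-1) + (8)*(-1) = 1
  (AB)[0][1] = (-9)*(5) + (8)*(-4) = -77
  (AB)[1][0] = (0)*(-1) + (0)*(-1) = 0
  (AB)[1][1] = (0)*(5) + (0)*(-4) = 0
AB =
[        1       -77 ]
[        0         0 ]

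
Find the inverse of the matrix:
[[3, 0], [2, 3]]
[[1/3, 0], [-2/9, 1/3]]

For [[a,b],[c,d]], inverse = (1/det)·[[d,-b],[-c,a]]
det = 3·3 - 0·2 = 9
Inverse = (1/9)·[[3, 0], [-2, 3]]
        = [[1/3, 0], [-2/9, 1/3]]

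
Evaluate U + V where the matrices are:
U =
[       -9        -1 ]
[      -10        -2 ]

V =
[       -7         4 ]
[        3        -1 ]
U + V =
[      -16         3 ]
[       -7        -3 ]

Matrix addition is elementwise: (U+V)[i][j] = U[i][j] + V[i][j].
  (U+V)[0][0] = (-9) + (-7) = -16
  (U+V)[0][1] = (-1) + (4) = 3
  (U+V)[1][0] = (-10) + (3) = -7
  (U+V)[1][1] = (-2) + (-1) = -3
U + V =
[      -16         3 ]
[       -7        -3 ]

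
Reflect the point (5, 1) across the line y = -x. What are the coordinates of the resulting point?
(-1, -5)

Reflection across line y = -x: (5, 1) → (-1, -5)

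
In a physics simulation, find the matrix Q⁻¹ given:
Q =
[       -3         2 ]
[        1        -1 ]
det(Q) = 1
Q⁻¹ =
[       -1        -2 ]
[       -1        -3 ]

For a 2×2 matrix Q = [[a, b], [c, d]] with det(Q) ≠ 0, Q⁻¹ = (1/det(Q)) * [[d, -b], [-c, a]].
det(Q) = (-3)*(-1) - (2)*(1) = 3 - 2 = 1.
Q⁻¹ = (1/1) * [[-1, -2], [-1, -3]].
Dividing each entry by 1 and reducing:
Q⁻¹ =
[       -1        -2 ]
[       -1        -3 ]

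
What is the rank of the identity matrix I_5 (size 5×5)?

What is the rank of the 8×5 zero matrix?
rank(I_5) = 5, rank(0) = 0

The identity I_5 has 5 columns that are the standard basis vectors e_1, …, e_5. These are linearly independent, so all 5 columns are pivots and rank(I_5) = 5.
The 8×5 zero matrix has every entry zero, so every row is the zero row and there are no pivots; rank(0) = 0.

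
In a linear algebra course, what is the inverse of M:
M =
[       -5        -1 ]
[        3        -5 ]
det(M) = 28
M⁻¹ =
[    -5/28      1/28 ]
[    -3/28     -5/28 ]

For a 2×2 matrix M = [[a, b], [c, d]] with det(M) ≠ 0, M⁻¹ = (1/det(M)) * [[d, -b], [-c, a]].
det(M) = (-5)*(-5) - (-1)*(3) = 25 + 3 = 28.
M⁻¹ = (1/28) * [[-5, 1], [-3, -5]].
Dividing each entry by 28 and reducing:
M⁻¹ =
[    -5/28      1/28 ]
[    -3/28     -5/28 ]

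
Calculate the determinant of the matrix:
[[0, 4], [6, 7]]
-24

For a 2×2 matrix [[a, b], [c, d]], det = ad - bc
det = (0)(7) - (4)(6) = 0 - 24 = -24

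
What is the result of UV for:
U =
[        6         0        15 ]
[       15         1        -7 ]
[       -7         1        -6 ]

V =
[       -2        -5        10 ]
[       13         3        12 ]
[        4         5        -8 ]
UV =
[       48        45       -60 ]
[      -45      -107       218 ]
[        3         8       -10 ]

Matrix multiplication: (UV)[i][j] = sum over k of U[i][k] * V[k][j].
  (UV)[0][0] = (6)*(-2) + (0)*(13) + (15)*(4) = 48
  (UV)[0][1] = (6)*(-5) + (0)*(3) + (15)*(5) = 45
  (UV)[0][2] = (6)*(10) + (0)*(12) + (15)*(-8) = -60
  (UV)[1][0] = (15)*(-2) + (1)*(13) + (-7)*(4) = -45
  (UV)[1][1] = (15)*(-5) + (1)*(3) + (-7)*(5) = -107
  (UV)[1][2] = (15)*(10) + (1)*(12) + (-7)*(-8) = 218
  (UV)[2][0] = (-7)*(-2) + (1)*(13) + (-6)*(4) = 3
  (UV)[2][1] = (-7)*(-5) + (1)*(3) + (-6)*(5) = 8
  (UV)[2][2] = (-7)*(10) + (1)*(12) + (-6)*(-8) = -10
UV =
[       48        45       -60 ]
[      -45      -107       218 ]
[        3         8       -10 ]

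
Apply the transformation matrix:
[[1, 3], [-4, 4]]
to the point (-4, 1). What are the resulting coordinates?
(-1, 20)

Matrix multiplication:
[[1, 3], [-4, 4]] × [-4, 1]ᵀ
= [1×-4 + 3×1, -4×-4 + 4×1]ᵀ
= [-1.0000, 20.0000]ᵀ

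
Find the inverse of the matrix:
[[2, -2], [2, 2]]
[[1/4, 1/4], [-1/4, 1/4]]

For [[a,b],[c,d]], inverse = (1/det)·[[d,-b],[-c,a]]
det = 2·2 - -2·2 = 8
Inverse = (1/8)·[[2, 2], [-2, 2]]
        = [[1/4, 1/4], [-1/4, 1/4]]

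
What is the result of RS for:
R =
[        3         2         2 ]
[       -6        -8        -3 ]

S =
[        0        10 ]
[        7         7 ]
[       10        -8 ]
RS =
[       34        28 ]
[      -86       -92 ]

Matrix multiplication: (RS)[i][j] = sum over k of R[i][k] * S[k][j].
  (RS)[0][0] = (3)*(0) + (2)*(7) + (2)*(10) = 34
  (RS)[0][1] = (3)*(10) + (2)*(7) + (2)*(-8) = 28
  (RS)[1][0] = (-6)*(0) + (-8)*(7) + (-3)*(10) = -86
  (RS)[1][1] = (-6)*(10) + (-8)*(7) + (-3)*(-8) = -92
RS =
[       34        28 ]
[      -86       -92 ]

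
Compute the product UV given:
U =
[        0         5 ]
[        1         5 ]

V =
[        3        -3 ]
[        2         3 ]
UV =
[       10        15 ]
[       13        12 ]

Matrix multiplication: (UV)[i][j] = sum over k of U[i][k] * V[k][j].
  (UV)[0][0] = (0)*(3) + (5)*(2) = 10
  (UV)[0][1] = (0)*(-3) + (5)*(3) = 15
  (UV)[1][0] = (1)*(3) + (5)*(2) = 13
  (UV)[1][1] = (1)*(-3) + (5)*(3) = 12
UV =
[       10        15 ]
[       13        12 ]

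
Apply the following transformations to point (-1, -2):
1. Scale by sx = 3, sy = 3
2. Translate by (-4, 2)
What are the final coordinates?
(-7, -4)

Step 1: Scale (-1, -2) by (sx, sy) = (3, 3) → (-3, -6)
Step 2: Translate by (-4, 2) → (-7, -4)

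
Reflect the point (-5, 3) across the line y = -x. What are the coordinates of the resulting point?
(-3, 5)

Reflection across line y = -x: (-5, 3) → (-3, 5)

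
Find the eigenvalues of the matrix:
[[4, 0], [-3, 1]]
λ = 1 and λ = 4

Characteristic equation: det(A - λI) = 0
λ² - (trace)λ + (det) = 0
λ² - (5)λ + (4) = 0
λ² - 5λ + 4 = 0
Solving: λ = 1, 4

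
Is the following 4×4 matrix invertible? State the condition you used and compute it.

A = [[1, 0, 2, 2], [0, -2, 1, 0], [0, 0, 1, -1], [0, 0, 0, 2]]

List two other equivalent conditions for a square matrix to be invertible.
Yes, invertible; det(A) = -4 ≠ 0. Equivalent conditions: rank(A) = 4; Ax = 0 has only the trivial solution; 0 is not an eigenvalue; the columns of A are linearly independent.

To check invertibility, compute det(A).
The given matrix is triangular, so det(A) equals the product of its diagonal entries = -4 ≠ 0.
Since det(A) ≠ 0, A is invertible.
Equivalent conditions for a square matrix A to be invertible:
- rank(A) = 4 (full rank).
- The homogeneous system Ax = 0 has only the trivial solution x = 0.
- 0 is not an eigenvalue of A.
- The columns (equivalently rows) of A are linearly independent.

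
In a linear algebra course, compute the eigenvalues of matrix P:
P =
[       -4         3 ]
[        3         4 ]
λ = -5, 5

Solve det(P - λI) = 0. For a 2×2 matrix the characteristic equation is λ² - (trace)λ + det = 0.
trace(P) = a + d = -4 + 4 = 0.
det(P) = a*d - b*c = (-4)*(4) - (3)*(3) = -16 - 9 = -25.
Characteristic equation: λ² - (0)λ + (-25) = 0.
Discriminant = (0)² - 4*(-25) = 0 + 100 = 100.
λ = (0 ± √100) / 2 = (0 ± 10) / 2 = -5, 5.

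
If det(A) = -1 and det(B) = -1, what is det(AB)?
1

Use the multiplicative property of determinants: det(AB) = det(A)*det(B).
det(AB) = (-1)*(-1) = 1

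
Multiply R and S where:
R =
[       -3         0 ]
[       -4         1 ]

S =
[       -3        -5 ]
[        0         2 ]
RS =
[        9        15 ]
[       12        22 ]

Matrix multiplication: (RS)[i][j] = sum over k of R[i][k] * S[k][j].
  (RS)[0][0] = (-3)*(-3) + (0)*(0) = 9
  (RS)[0][1] = (-3)*(-5) + (0)*(2) = 15
  (RS)[1][0] = (-4)*(-3) + (1)*(0) = 12
  (RS)[1][1] = (-4)*(-5) + (1)*(2) = 22
RS =
[        9        15 ]
[       12        22 ]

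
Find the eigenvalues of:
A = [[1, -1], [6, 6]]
λ = 3, 4

Solve det(A - λI) = 0. For a 2×2 matrix this is λ² - (trace)λ + det = 0.
trace(A) = 1 + 6 = 7.
det(A) = (1)*(6) - (-1)*(6) = 6 + 6 = 12.
Characteristic equation: λ² - (7)λ + (12) = 0.
Discriminant: (7)² - 4*(12) = 49 - 48 = 1.
Roots: λ = (7 ± √1) / 2 = 3, 4.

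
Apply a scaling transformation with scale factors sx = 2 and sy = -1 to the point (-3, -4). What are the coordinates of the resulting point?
(-6, 4)

Scaling matrix:
[[2, 0], [0, -1]]
Result: (-3 × 2, -4 × -1) = (-6, 4)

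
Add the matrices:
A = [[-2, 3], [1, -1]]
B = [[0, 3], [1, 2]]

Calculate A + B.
[[-2, 6], [2, 1]]

Add corresponding elements:
(-2)+(0)=-2
(3)+(3)=6
(1)+(1)=2
(-1)+(2)=1
A + B = [[-2, 6], [2, 1]]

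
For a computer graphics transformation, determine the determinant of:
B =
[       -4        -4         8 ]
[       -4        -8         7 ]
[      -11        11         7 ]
det(B) = -328

Expand along row 0 (cofactor expansion): det(B) = a*(e*i - f*h) - b*(d*i - f*g) + c*(d*h - e*g), where the 3×3 is [[a, b, c], [d, e, f], [g, h, i]].
Minor M_00 = (-8)*(7) - (7)*(11) = -56 - 77 = -133.
Minor M_01 = (-4)*(7) - (7)*(-11) = -28 + 77 = 49.
Minor M_02 = (-4)*(11) - (-8)*(-11) = -44 - 88 = -132.
det(B) = (-4)*(-133) - (-4)*(49) + (8)*(-132) = 532 + 196 - 1056 = -328.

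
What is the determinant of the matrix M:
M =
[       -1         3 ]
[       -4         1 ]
det(M) = 11

For a 2×2 matrix [[a, b], [c, d]], det = a*d - b*c.
det(M) = (-1)*(1) - (3)*(-4) = -1 + 12 = 11.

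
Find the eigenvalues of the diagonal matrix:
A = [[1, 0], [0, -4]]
λ₁ = 1, λ₂ = -4

The characteristic polynomial of A is det(A - λI) = (1 - λ)(-4 - λ) = 0.
The roots are λ = 1 and λ = -4, so the eigenvalues are the diagonal entries.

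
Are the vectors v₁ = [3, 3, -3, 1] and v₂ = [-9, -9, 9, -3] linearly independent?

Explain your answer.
No, linearly dependent (v₂ = -3·v₁)

Check whether there is a scalar k with v₂ = k·v₁.
Comparing components, k = -3 satisfies -3·[3, 3, -3, 1] = [-9, -9, 9, -3].
Since v₂ is a scalar multiple of v₁, the two vectors are linearly dependent.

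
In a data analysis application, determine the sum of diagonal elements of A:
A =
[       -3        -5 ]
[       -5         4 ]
tr(A) = -3 + 4 = 1

The trace of a square matrix is the sum of its diagonal entries.
Diagonal entries of A: A[0][0] = -3, A[1][1] = 4.
tr(A) = -3 + 4 = 1.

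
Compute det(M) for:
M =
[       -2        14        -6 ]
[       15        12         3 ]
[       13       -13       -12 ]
det(M) = 5382

Expand along row 0 (cofactor expansion): det(M) = a*(e*i - f*h) - b*(d*i - f*g) + c*(d*h - e*g), where the 3×3 is [[a, b, c], [d, e, f], [g, h, i]].
Minor M_00 = (12)*(-12) - (3)*(-13) = -144 + 39 = -105.
Minor M_01 = (15)*(-12) - (3)*(13) = -180 - 39 = -219.
Minor M_02 = (15)*(-13) - (12)*(13) = -195 - 156 = -351.
det(M) = (-2)*(-105) - (14)*(-219) + (-6)*(-351) = 210 + 3066 + 2106 = 5382.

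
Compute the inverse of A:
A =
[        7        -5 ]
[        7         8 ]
det(A) = 91
A⁻¹ =
[     8/91      5/91 ]
[    -1/13      1/13 ]

For a 2×2 matrix A = [[a, b], [c, d]] with det(A) ≠ 0, A⁻¹ = (1/det(A)) * [[d, -b], [-c, a]].
det(A) = (7)*(8) - (-5)*(7) = 56 + 35 = 91.
A⁻¹ = (1/91) * [[8, 5], [-7, 7]].
Dividing each entry by 91 and reducing:
A⁻¹ =
[     8/91      5/91 ]
[    -1/13      1/13 ]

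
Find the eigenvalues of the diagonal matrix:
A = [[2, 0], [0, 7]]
λ₁ = 2, λ₂ = 7

The characteristic polynomial of A is det(A - λI) = (2 - λ)(7 - λ) = 0.
The roots are λ = 2 and λ = 7, so the eigenvalues are the diagonal entries.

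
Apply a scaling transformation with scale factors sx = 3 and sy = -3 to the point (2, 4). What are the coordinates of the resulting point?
(6, -12)

Scaling matrix:
[[3, 0], [0, -3]]
Result: (2 × 3, 4 × -3) = (6, -12)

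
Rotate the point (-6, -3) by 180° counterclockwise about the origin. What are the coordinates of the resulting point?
(6, 3)

Rotation matrix R(θ) = [[cos θ, -sin θ], [sin θ, cos θ]]; for θ = 180°:
R = [[-1, 0], [0, -1]]
Result: R × [-6, -3]ᵀ = [-1·-6 + (0)·-3, 0·-6 + (-1)·-3]ᵀ = (6, 3)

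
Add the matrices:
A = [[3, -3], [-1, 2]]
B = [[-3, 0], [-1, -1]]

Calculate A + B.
[[0, -3], [-2, 1]]

Add corresponding elements:
(3)+(-3)=0
(-3)+(0)=-3
(-1)+(-1)=-2
(2)+(-1)=1
A + B = [[0, -3], [-2, 1]]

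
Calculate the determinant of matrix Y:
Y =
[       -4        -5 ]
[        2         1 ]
det(Y) = 6

For a 2×2 matrix [[a, b], [c, d]], det = a*d - b*c.
det(Y) = (-4)*(1) - (-5)*(2) = -4 + 10 = 6.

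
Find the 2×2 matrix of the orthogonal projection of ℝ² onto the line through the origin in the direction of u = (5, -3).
[[25/34, -15/34], [-15/34, 9/34]]

The orthogonal projection onto the line spanned by a nonzero vector u = (a, b) has matrix P = (u uᵀ) / (uᵀ u) = (1/(a² + b²)) · [[a², ab], [ab, b²]].
Here u = (5, -3), so a² + b² = 25 + 9 = 34.
P = (1/34) · [[25, -15], [-15, 9]] = [[25/34, -15/34], [-15/34, 9/34]].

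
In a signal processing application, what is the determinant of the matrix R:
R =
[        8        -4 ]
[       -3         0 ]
det(R) = -12

For a 2×2 matrix [[a, b], [c, d]], det = a*d - b*c.
det(R) = (8)*(0) - (-4)*(-3) = 0 - 12 = -12.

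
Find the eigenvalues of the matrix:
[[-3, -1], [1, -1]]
λ = -2 and λ = -2

Characteristic equation: det(A - λI) = 0
λ² - (trace)λ + (det) = 0
λ² - (-4)λ + (4) = 0
λ² + 4λ + 4 = 0
Solving: λ = -2, -2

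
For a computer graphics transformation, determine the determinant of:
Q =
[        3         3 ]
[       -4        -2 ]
det(Q) = 6

For a 2×2 matrix [[a, b], [c, d]], det = a*d - b*c.
det(Q) = (3)*(-2) - (3)*(-4) = -6 + 12 = 6.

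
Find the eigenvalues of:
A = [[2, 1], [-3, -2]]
λ = -1, 1

Solve det(A - λI) = 0. For a 2×2 matrix this is λ² - (trace)λ + det = 0.
trace(A) = 2 - 2 = 0.
det(A) = (2)*(-2) - (1)*(-3) = -4 + 3 = -1.
Characteristic equation: λ² - (0)λ + (-1) = 0.
Discriminant: (0)² - 4*(-1) = 0 + 4 = 4.
Roots: λ = (0 ± √4) / 2 = -1, 1.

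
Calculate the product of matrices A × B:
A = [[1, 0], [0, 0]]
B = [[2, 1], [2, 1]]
[[2, 1], [0, 0]]

Matrix multiplication:
C[0][0] = 1×2 + 0×2 = 2
C[0][1] = 1×1 + 0×1 = 1
C[1][0] = 0×2 + 0×2 = 0
C[1][1] = 0×1 + 0×1 = 0
Result: [[2, 1], [0, 0]]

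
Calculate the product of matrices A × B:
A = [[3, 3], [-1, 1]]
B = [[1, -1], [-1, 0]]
[[0, -3], [-2, 1]]

Matrix multiplication:
C[0][0] = 3×1 + 3×-1 = 0
C[0][1] = 3×-1 + 3×0 = -3
C[1][0] = -1×1 + 1×-1 = -2
C[1][1] = -1×-1 + 1×0 = 1
Result: [[0, -3], [-2, 1]]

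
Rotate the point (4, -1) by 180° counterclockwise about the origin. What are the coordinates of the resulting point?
(-4, 1)

Rotation matrix R(θ) = [[cos θ, -sin θ], [sin θ, cos θ]]; for θ = 180°:
R = [[-1, 0], [0, -1]]
Result: R × [4, -1]ᵀ = [-1·4 + (0)·-1, 0·4 + (-1)·-1]ᵀ = (-4, 1)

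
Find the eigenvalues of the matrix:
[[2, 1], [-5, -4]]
λ = -3 and λ = 1

Characteristic equation: det(A - λI) = 0
λ² - (trace)λ + (det) = 0
λ² - (-2)λ + (-3) = 0
λ² + 2λ - 3 = 0
Solving: λ = -3, 1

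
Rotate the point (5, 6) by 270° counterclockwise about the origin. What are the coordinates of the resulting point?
(6, -5)

Rotation matrix R(θ) = [[cos θ, -sin θ], [sin θ, cos θ]]; for θ = 270°:
R = [[0, 1], [-1, 0]]
Result: R × [5, 6]ᵀ = [0·5 + (1)·6, -1·5 + (0)·6]ᵀ = (6, -5)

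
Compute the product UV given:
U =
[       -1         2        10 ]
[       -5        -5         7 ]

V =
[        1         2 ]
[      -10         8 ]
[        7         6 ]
UV =
[       49        74 ]
[       94        -8 ]

Matrix multiplication: (UV)[i][j] = sum over k of U[i][k] * V[k][j].
  (UV)[0][0] = (-1)*(1) + (2)*(-10) + (10)*(7) = 49
  (UV)[0][1] = (-1)*(2) + (2)*(8) + (10)*(6) = 74
  (UV)[1][0] = (-5)*(1) + (-5)*(-10) + (7)*(7) = 94
  (UV)[1][1] = (-5)*(2) + (-5)*(8) + (7)*(6) = -8
UV =
[       49        74 ]
[       94        -8 ]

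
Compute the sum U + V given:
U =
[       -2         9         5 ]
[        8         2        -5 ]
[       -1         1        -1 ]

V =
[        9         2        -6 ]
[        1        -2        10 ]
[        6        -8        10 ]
U + V =
[        7        11        -1 ]
[        9         0         5 ]
[        5        -7         9 ]

Matrix addition is elementwise: (U+V)[i][j] = U[i][j] + V[i][j].
  (U+V)[0][0] = (-2) + (9) = 7
  (U+V)[0][1] = (9) + (2) = 11
  (U+V)[0][2] = (5) + (-6) = -1
  (U+V)[1][0] = (8) + (1) = 9
  (U+V)[1][1] = (2) + (-2) = 0
  (U+V)[1][2] = (-5) + (10) = 5
  (U+V)[2][0] = (-1) + (6) = 5
  (U+V)[2][1] = (1) + (-8) = -7
  (U+V)[2][2] = (-1) + (10) = 9
U + V =
[        7        11        -1 ]
[        9         0         5 ]
[        5        -7         9 ]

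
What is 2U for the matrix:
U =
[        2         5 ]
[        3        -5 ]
2U =
[        4        10 ]
[        6       -10 ]

Scalar multiplication is elementwise: (2U)[i][j] = 2 * U[i][j].
  (2U)[0][0] = 2 * (2) = 4
  (2U)[0][1] = 2 * (5) = 10
  (2U)[1][0] = 2 * (3) = 6
  (2U)[1][1] = 2 * (-5) = -10
2U =
[        4        10 ]
[        6       -10 ]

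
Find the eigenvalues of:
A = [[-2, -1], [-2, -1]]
λ = -3, 0

Solve det(A - λI) = 0. For a 2×2 matrix this is λ² - (trace)λ + det = 0.
trace(A) = -2 - 1 = -3.
det(A) = (-2)*(-1) - (-1)*(-2) = 2 - 2 = 0.
Characteristic equation: λ² - (-3)λ + (0) = 0.
Discriminant: (-3)² - 4*(0) = 9 - 0 = 9.
Roots: λ = (-3 ± √9) / 2 = -3, 0.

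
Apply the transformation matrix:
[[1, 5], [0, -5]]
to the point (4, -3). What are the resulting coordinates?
(-11, 15)

Matrix multiplication:
[[1, 5], [0, -5]] × [4, -3]ᵀ
= [1×4 + 5×-3, 0×4 + -5×-3]ᵀ
= [-11.0000, 15.0000]ᵀ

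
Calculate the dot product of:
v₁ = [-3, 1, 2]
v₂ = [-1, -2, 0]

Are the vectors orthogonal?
1, No

The dot product is the sum of products of corresponding components.
v₁·v₂ = (-3)*(-1) + (1)*(-2) + (2)*(0) = 3 - 2 + 0 = 1.
Two vectors are orthogonal iff their dot product is 0; here the dot product is 1, so the vectors are not orthogonal.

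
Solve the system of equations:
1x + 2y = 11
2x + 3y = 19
x = 5, y = 3

Use elimination (row reduction):
Equation 1: 1x + 2y = 11.
Equation 2: 2x + 3y = 19.
Multiply Eq1 by 2 and Eq2 by 1: 2x + 4y = 22;  2x + 3y = 19.
Subtract: (-1)y = -3, so y = 3.
Back-substitute into Eq1: 1x + 2*(3) = 11, so x = 5.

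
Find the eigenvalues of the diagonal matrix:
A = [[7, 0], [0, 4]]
λ₁ = 7, λ₂ = 4

The characteristic polynomial of A is det(A - λI) = (7 - λ)(4 - λ) = 0.
The roots are λ = 7 and λ = 4, so the eigenvalues are the diagonal entries.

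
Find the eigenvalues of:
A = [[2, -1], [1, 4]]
λ = 3, 3

Solve det(A - λI) = 0. For a 2×2 matrix this is λ² - (trace)λ + det = 0.
trace(A) = 2 + 4 = 6.
det(A) = (2)*(4) - (-1)*(1) = 8 + 1 = 9.
Characteristic equation: λ² - (6)λ + (9) = 0.
Discriminant: (6)² - 4*(9) = 36 - 36 = 0.
Roots: λ = (6 ± √0) / 2 = 3, 3.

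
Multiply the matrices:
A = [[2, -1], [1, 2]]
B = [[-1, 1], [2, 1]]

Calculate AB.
[[-4, 1], [3, 3]]

Each entry (i,j) of AB = sum over k of A[i][k]*B[k][j].
(AB)[0][0] = (2)*(-1) + (-1)*(2) = -4
(AB)[0][1] = (2)*(1) + (-1)*(1) = 1
(AB)[1][0] = (1)*(-1) + (2)*(2) = 3
(AB)[1][1] = (1)*(1) + (2)*(1) = 3
AB = [[-4, 1], [3, 3]]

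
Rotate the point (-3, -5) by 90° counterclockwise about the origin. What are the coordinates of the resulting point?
(5, -3)

Rotation matrix R(θ) = [[cos θ, -sin θ], [sin θ, cos θ]]; for θ = 90°:
R = [[0, -1], [1, 0]]
Result: R × [-3, -5]ᵀ = [0·-3 + (-1)·-5, 1·-3 + (0)·-5]ᵀ = (5, -3)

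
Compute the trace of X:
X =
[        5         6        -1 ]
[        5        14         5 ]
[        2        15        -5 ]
tr(X) = 5 + 14 - 5 = 14

The trace of a square matrix is the sum of its diagonal entries.
Diagonal entries of X: X[0][0] = 5, X[1][1] = 14, X[2][2] = -5.
tr(X) = 5 + 14 - 5 = 14.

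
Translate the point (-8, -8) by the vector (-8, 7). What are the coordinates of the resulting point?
(-16, -1)

Translation by (-8, 7):
x' = -8 + -8 = -16
y' = -8 + 7 = -1
Homogeneous matrix: [[1, 0, -8], [0, 1, 7], [0, 0, 1]]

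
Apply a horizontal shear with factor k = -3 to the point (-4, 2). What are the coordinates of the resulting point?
(-10, 2)

Shear matrix for horizontal shear with factor k = -3:
[[1, -3], [0, 1]]
Result: (-4, 2) → (-10, 2)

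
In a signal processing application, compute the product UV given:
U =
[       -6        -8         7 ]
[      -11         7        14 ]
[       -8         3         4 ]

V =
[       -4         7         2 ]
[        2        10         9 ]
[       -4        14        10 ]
UV =
[      -20       -24       -14 ]
[        2       189       181 ]
[       22        30        51 ]

Matrix multiplication: (UV)[i][j] = sum over k of U[i][k] * V[k][j].
  (UV)[0][0] = (-6)*(-4) + (-8)*(2) + (7)*(-4) = -20
  (UV)[0][1] = (-6)*(7) + (-8)*(10) + (7)*(14) = -24
  (UV)[0][2] = (-6)*(2) + (-8)*(9) + (7)*(10) = -14
  (UV)[1][0] = (-11)*(-4) + (7)*(2) + (14)*(-4) = 2
  (UV)[1][1] = (-11)*(7) + (7)*(10) + (14)*(14) = 189
  (UV)[1][2] = (-11)*(2) + (7)*(9) + (14)*(10) = 181
  (UV)[2][0] = (-8)*(-4) + (3)*(2) + (4)*(-4) = 22
  (UV)[2][1] = (-8)*(7) + (3)*(10) + (4)*(14) = 30
  (UV)[2][2] = (-8)*(2) + (3)*(9) + (4)*(10) = 51
UV =
[      -20       -24       -14 ]
[        2       189       181 ]
[       22        30        51 ]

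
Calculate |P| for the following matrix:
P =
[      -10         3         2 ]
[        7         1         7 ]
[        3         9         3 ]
det(P) = 720

Expand along row 0 (cofactor expansion): det(P) = a*(e*i - f*h) - b*(d*i - f*g) + c*(d*h - e*g), where the 3×3 is [[a, b, c], [d, e, f], [g, h, i]].
Minor M_00 = (1)*(3) - (7)*(9) = 3 - 63 = -60.
Minor M_01 = (7)*(3) - (7)*(3) = 21 - 21 = 0.
Minor M_02 = (7)*(9) - (1)*(3) = 63 - 3 = 60.
det(P) = (-10)*(-60) - (3)*(0) + (2)*(60) = 600 + 0 + 120 = 720.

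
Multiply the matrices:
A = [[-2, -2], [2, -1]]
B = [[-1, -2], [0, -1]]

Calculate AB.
[[2, 6], [-2, -3]]

Each entry (i,j) of AB = sum over k of A[i][k]*B[k][j].
(AB)[0][0] = (-2)*(-1) + (-2)*(0) = 2
(AB)[0][1] = (-2)*(-2) + (-2)*(-1) = 6
(AB)[1][0] = (2)*(-1) + (-1)*(0) = -2
(AB)[1][1] = (2)*(-2) + (-1)*(-1) = -3
AB = [[2, 6], [-2, -3]]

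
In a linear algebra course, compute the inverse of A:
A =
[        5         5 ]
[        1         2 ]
det(A) = 5
A⁻¹ =
[      2/5        -1 ]
[     -1/5         1 ]

For a 2×2 matrix A = [[a, b], [c, d]] with det(A) ≠ 0, A⁻¹ = (1/det(A)) * [[d, -b], [-c, a]].
det(A) = (5)*(2) - (5)*(1) = 10 - 5 = 5.
A⁻¹ = (1/5) * [[2, -5], [-1, 5]].
Dividing each entry by 5 and reducing:
A⁻¹ =
[      2/5        -1 ]
[     -1/5         1 ]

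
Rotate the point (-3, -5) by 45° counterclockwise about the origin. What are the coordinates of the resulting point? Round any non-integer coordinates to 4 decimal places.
(1.4142, -5.6569)

Rotation matrix R(θ) = [[cos θ, -sin θ], [sin θ, cos θ]]; for θ = 45°:
R = [[√2/2, -√2/2], [√2/2, √2/2]]
Result: R × [-3, -5]ᵀ = [√2/2·-3 + (-√2/2)·-5, √2/2·-3 + (√2/2)·-5]ᵀ = (1.4142, -5.6569)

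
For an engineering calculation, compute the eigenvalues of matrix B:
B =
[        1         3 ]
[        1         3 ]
λ = 0, 4

Solve det(B - λI) = 0. For a 2×2 matrix the characteristic equation is λ² - (trace)λ + det = 0.
trace(B) = a + d = 1 + 3 = 4.
det(B) = a*d - b*c = (1)*(3) - (3)*(1) = 3 - 3 = 0.
Characteristic equation: λ² - (4)λ + (0) = 0.
Discriminant = (4)² - 4*(0) = 16 - 0 = 16.
λ = (4 ± √16) / 2 = (4 ± 4) / 2 = 0, 4.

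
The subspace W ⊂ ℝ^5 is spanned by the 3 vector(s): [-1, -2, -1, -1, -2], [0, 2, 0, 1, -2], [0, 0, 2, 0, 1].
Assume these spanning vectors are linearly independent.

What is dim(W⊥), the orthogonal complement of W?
dim(W⊥) = 2

For any subspace W of ℝ^n, dim(W) + dim(W⊥) = n (the whole-space dimension).
Here the given 3 vectors are linearly independent, so dim(W) = 3.
Thus dim(W⊥) = n - dim(W) = 5 - 3 = 2.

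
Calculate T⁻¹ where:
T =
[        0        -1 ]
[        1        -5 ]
det(T) = 1
T⁻¹ =
[       -5         1 ]
[       -1         0 ]

For a 2×2 matrix T = [[a, b], [c, d]] with det(T) ≠ 0, T⁻¹ = (1/det(T)) * [[d, -b], [-c, a]].
det(T) = (0)*(-5) - (-1)*(1) = 0 + 1 = 1.
T⁻¹ = (1/1) * [[-5, 1], [-1, 0]].
Dividing each entry by 1 and reducing:
T⁻¹ =
[       -5         1 ]
[       -1         0 ]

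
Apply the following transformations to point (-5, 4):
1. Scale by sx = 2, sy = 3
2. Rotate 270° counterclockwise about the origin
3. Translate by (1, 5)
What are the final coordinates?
(13, 15)

Step 1: Scale → (-10, 12)
Step 2: Rotate 270° → (12, 10)
Step 3: Translate → (13, 15)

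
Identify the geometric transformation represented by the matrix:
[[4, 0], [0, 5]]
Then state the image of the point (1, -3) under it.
non-uniform scaling by (4, 5); image of (1, -3) is (4, -15)

This is diagonal with distinct entries, so it scales the x-axis by 4 and the y-axis by 5.
The matrix [[4, 0], [0, 5]] represents: non-uniform scaling by (4, 5).
Applying it to (1, -3): [4·1 + 0·-3, 0·1 + 5·-3] = (4, -15).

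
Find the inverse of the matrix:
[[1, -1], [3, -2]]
[[-2, 1], [-3, 1]]

For [[a,b],[c,d]], inverse = (1/det)·[[d,-b],[-c,a]]
det = 1·-2 - -1·3 = 1
Inverse = (1/1)·[[-2, 1], [-3, 1]]
        = [[-2, 1], [-3, 1]]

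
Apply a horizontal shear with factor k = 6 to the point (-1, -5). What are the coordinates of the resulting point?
(-31, -5)

Shear matrix for horizontal shear with factor k = 6:
[[1, 6], [0, 1]]
Result: (-1, -5) → (-31, -5)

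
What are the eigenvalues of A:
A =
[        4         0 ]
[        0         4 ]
λ = 4, 4

Solve det(A - λI) = 0. For a 2×2 matrix the characteristic equation is λ² - (trace)λ + det = 0.
trace(A) = a + d = 4 + 4 = 8.
det(A) = a*d - b*c = (4)*(4) - (0)*(0) = 16 - 0 = 16.
Characteristic equation: λ² - (8)λ + (16) = 0.
Discriminant = (8)² - 4*(16) = 64 - 64 = 0.
λ = (8 ± √0) / 2 = (8 ± 0) / 2 = 4, 4.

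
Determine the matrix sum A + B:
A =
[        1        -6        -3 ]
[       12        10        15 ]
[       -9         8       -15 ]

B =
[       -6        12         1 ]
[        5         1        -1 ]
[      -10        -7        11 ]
A + B =
[       -5         6        -2 ]
[       17        11        14 ]
[      -19         1        -4 ]

Matrix addition is elementwise: (A+B)[i][j] = A[i][j] + B[i][j].
  (A+B)[0][0] = (1) + (-6) = -5
  (A+B)[0][1] = (-6) + (12) = 6
  (A+B)[0][2] = (-3) + (1) = -2
  (A+B)[1][0] = (12) + (5) = 17
  (A+B)[1][1] = (10) + (1) = 11
  (A+B)[1][2] = (15) + (-1) = 14
  (A+B)[2][0] = (-9) + (-10) = -19
  (A+B)[2][1] = (8) + (-7) = 1
  (A+B)[2][2] = (-15) + (11) = -4
A + B =
[       -5         6        -2 ]
[       17        11        14 ]
[      -19         1        -4 ]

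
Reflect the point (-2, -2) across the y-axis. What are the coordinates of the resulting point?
(2, -2)

Reflection across y-axis: (-2, -2) → (2, -2)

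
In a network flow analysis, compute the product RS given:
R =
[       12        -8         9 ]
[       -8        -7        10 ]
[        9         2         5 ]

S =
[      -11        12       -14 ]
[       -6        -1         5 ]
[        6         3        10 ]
RS =
[      -30       179      -118 ]
[      190       -59       177 ]
[      -81       121       -66 ]

Matrix multiplication: (RS)[i][j] = sum over k of R[i][k] * S[k][j].
  (RS)[0][0] = (12)*(-11) + (-8)*(-6) + (9)*(6) = -30
  (RS)[0][1] = (12)*(12) + (-8)*(-1) + (9)*(3) = 179
  (RS)[0][2] = (12)*(-14) + (-8)*(5) + (9)*(10) = -118
  (RS)[1][0] = (-8)*(-11) + (-7)*(-6) + (10)*(6) = 190
  (RS)[1][1] = (-8)*(12) + (-7)*(-1) + (10)*(3) = -59
  (RS)[1][2] = (-8)*(-14) + (-7)*(5) + (10)*(10) = 177
  (RS)[2][0] = (9)*(-11) + (2)*(-6) + (5)*(6) = -81
  (RS)[2][1] = (9)*(12) + (2)*(-1) + (5)*(3) = 121
  (RS)[2][2] = (9)*(-14) + (2)*(5) + (5)*(10) = -66
RS =
[      -30       179      -118 ]
[      190       -59       177 ]
[      -81       121       -66 ]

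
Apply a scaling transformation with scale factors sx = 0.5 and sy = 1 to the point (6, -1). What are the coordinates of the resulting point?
(3.0, -1)

Scaling matrix:
[[0.50, 0], [0, 1]]
Result: (6 × 0.5, -1 × 1) = (3.0, -1)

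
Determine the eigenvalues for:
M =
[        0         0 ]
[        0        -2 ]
λ = -2, 0

Solve det(M - λI) = 0. For a 2×2 matrix the characteristic equation is λ² - (trace)λ + det = 0.
trace(M) = a + d = 0 - 2 = -2.
det(M) = a*d - b*c = (0)*(-2) - (0)*(0) = 0 - 0 = 0.
Characteristic equation: λ² - (-2)λ + (0) = 0.
Discriminant = (-2)² - 4*(0) = 4 - 0 = 4.
λ = (-2 ± √4) / 2 = (-2 ± 2) / 2 = -2, 0.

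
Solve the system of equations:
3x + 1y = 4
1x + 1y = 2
x = 1, y = 1

Use elimination (row reduction):
Equation 1: 3x + 1y = 4.
Equation 2: 1x + 1y = 2.
Multiply Eq1 by 1 and Eq2 by 3: 3x + 1y = 4;  3x + 3y = 6.
Subtract: (2)y = 2, so y = 1.
Back-substitute into Eq1: 3x + 1*(1) = 4, so x = 1.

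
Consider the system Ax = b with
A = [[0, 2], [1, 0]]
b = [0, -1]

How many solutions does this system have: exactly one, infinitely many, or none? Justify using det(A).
Exactly one solution

Compute det(A) = (0)*(0) - (2)*(1) = -2.
Because det(A) ≠ 0, A is invertible and Ax = b has a unique solution for every b (here x = A⁻¹ b).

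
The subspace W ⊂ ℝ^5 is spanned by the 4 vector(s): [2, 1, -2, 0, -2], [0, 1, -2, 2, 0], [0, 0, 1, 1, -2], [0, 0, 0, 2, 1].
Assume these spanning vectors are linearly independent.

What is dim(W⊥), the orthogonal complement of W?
dim(W⊥) = 1

For any subspace W of ℝ^n, dim(W) + dim(W⊥) = n (the whole-space dimension).
Here the given 4 vectors are linearly independent, so dim(W) = 4.
Thus dim(W⊥) = n - dim(W) = 5 - 4 = 1.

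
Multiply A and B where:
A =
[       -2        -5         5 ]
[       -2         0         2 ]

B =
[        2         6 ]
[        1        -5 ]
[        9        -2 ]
AB =
[       36         3 ]
[       14       -16 ]

Matrix multiplication: (AB)[i][j] = sum over k of A[i][k] * B[k][j].
  (AB)[0][0] = (-2)*(2) + (-5)*(1) + (5)*(9) = 36
  (AB)[0][1] = (-2)*(6) + (-5)*(-5) + (5)*(-2) = 3
  (AB)[1][0] = (-2)*(2) + (0)*(1) + (2)*(9) = 14
  (AB)[1][1] = (-2)*(6) + (0)*(-5) + (2)*(-2) = -16
AB =
[       36         3 ]
[       14       -16 ]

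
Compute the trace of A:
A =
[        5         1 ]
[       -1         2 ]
tr(A) = 5 + 2 = 7

The trace of a square matrix is the sum of its diagonal entries.
Diagonal entries of A: A[0][0] = 5, A[1][1] = 2.
tr(A) = 5 + 2 = 7.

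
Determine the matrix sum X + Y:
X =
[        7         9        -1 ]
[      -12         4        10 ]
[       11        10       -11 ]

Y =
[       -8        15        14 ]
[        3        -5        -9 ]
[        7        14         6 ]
X + Y =
[       -1        24        13 ]
[       -9        -1         1 ]
[       18        24        -5 ]

Matrix addition is elementwise: (X+Y)[i][j] = X[i][j] + Y[i][j].
  (X+Y)[0][0] = (7) + (-8) = -1
  (X+Y)[0][1] = (9) + (15) = 24
  (X+Y)[0][2] = (-1) + (14) = 13
  (X+Y)[1][0] = (-12) + (3) = -9
  (X+Y)[1][1] = (4) + (-5) = -1
  (X+Y)[1][2] = (10) + (-9) = 1
  (X+Y)[2][0] = (11) + (7) = 18
  (X+Y)[2][1] = (10) + (14) = 24
  (X+Y)[2][2] = (-11) + (6) = -5
X + Y =
[       -1        24        13 ]
[       -9        -1         1 ]
[       18        24        -5 ]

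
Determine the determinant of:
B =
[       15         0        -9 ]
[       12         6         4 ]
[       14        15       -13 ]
det(B) = -2934

Expand along row 0 (cofactor expansion): det(B) = a*(e*i - f*h) - b*(d*i - f*g) + c*(d*h - e*g), where the 3×3 is [[a, b, c], [d, e, f], [g, h, i]].
Minor M_00 = (6)*(-13) - (4)*(15) = -78 - 60 = -138.
Minor M_01 = (12)*(-13) - (4)*(14) = -156 - 56 = -212.
Minor M_02 = (12)*(15) - (6)*(14) = 180 - 84 = 96.
det(B) = (15)*(-138) - (0)*(-212) + (-9)*(96) = -2070 + 0 - 864 = -2934.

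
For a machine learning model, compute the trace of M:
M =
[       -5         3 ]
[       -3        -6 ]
tr(M) = -5 - 6 = -11

The trace of a square matrix is the sum of its diagonal entries.
Diagonal entries of M: M[0][0] = -5, M[1][1] = -6.
tr(M) = -5 - 6 = -11.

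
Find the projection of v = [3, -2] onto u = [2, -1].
[16/5, -8/5]

The projection of v onto u is proj_u(v) = ((v·u) / (u·u)) · u.
v·u = (3)*(2) + (-2)*(-1) = 8.
u·u = (2)*(2) + (-1)*(-1) = 5.
coefficient = 8 / 5 = 8/5.
proj_u(v) = 8/5 · [2, -1] = [16/5, -8/5].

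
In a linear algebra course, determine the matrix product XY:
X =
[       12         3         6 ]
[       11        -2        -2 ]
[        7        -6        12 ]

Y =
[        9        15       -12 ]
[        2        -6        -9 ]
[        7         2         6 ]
XY =
[      156       174      -135 ]
[       81       173      -126 ]
[      135       165        42 ]

Matrix multiplication: (XY)[i][j] = sum over k of X[i][k] * Y[k][j].
  (XY)[0][0] = (12)*(9) + (3)*(2) + (6)*(7) = 156
  (XY)[0][1] = (12)*(15) + (3)*(-6) + (6)*(2) = 174
  (XY)[0][2] = (12)*(-12) + (3)*(-9) + (6)*(6) = -135
  (XY)[1][0] = (11)*(9) + (-2)*(2) + (-2)*(7) = 81
  (XY)[1][1] = (11)*(15) + (-2)*(-6) + (-2)*(2) = 173
  (XY)[1][2] = (11)*(-12) + (-2)*(-9) + (-2)*(6) = -126
  (XY)[2][0] = (7)*(9) + (-6)*(2) + (12)*(7) = 135
  (XY)[2][1] = (7)*(15) + (-6)*(-6) + (12)*(2) = 165
  (XY)[2][2] = (7)*(-12) + (-6)*(-9) + (12)*(6) = 42
XY =
[      156       174      -135 ]
[       81       173      -126 ]
[      135       165        42 ]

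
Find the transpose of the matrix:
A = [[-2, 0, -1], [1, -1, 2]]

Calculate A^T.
[[-2, 1], [0, -1], [-1, 2]]

The transpose sends entry (i,j) to (j,i); rows become columns.
Row 0 of A: [-2, 0, -1] -> column 0 of A^T.
Row 1 of A: [1, -1, 2] -> column 1 of A^T.
A^T = [[-2, 1], [0, -1], [-1, 2]]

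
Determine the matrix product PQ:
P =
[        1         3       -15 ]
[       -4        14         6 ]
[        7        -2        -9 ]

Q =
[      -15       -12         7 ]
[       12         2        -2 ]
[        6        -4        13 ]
PQ =
[      -69        54      -194 ]
[      264        52        22 ]
[     -183       -52       -64 ]

Matrix multiplication: (PQ)[i][j] = sum over k of P[i][k] * Q[k][j].
  (PQ)[0][0] = (1)*(-15) + (3)*(12) + (-15)*(6) = -69
  (PQ)[0][1] = (1)*(-12) + (3)*(2) + (-15)*(-4) = 54
  (PQ)[0][2] = (1)*(7) + (3)*(-2) + (-15)*(13) = -194
  (PQ)[1][0] = (-4)*(-15) + (14)*(12) + (6)*(6) = 264
  (PQ)[1][1] = (-4)*(-12) + (14)*(2) + (6)*(-4) = 52
  (PQ)[1][2] = (-4)*(7) + (14)*(-2) + (6)*(13) = 22
  (PQ)[2][0] = (7)*(-15) + (-2)*(12) + (-9)*(6) = -183
  (PQ)[2][1] = (7)*(-12) + (-2)*(2) + (-9)*(-4) = -52
  (PQ)[2][2] = (7)*(7) + (-2)*(-2) + (-9)*(13) = -64
PQ =
[      -69        54      -194 ]
[      264        52        22 ]
[     -183       -52       -64 ]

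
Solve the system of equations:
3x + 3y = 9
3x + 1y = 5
x = 1, y = 2

Use elimination (row reduction):
Equation 1: 3x + 3y = 9.
Equation 2: 3x + 1y = 5.
Multiply Eq1 by 3 and Eq2 by 3: 9x + 9y = 27;  9x + 3y = 15.
Subtract: (-6)y = -12, so y = 2.
Back-substitute into Eq1: 3x + 3*(2) = 9, so x = 1.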